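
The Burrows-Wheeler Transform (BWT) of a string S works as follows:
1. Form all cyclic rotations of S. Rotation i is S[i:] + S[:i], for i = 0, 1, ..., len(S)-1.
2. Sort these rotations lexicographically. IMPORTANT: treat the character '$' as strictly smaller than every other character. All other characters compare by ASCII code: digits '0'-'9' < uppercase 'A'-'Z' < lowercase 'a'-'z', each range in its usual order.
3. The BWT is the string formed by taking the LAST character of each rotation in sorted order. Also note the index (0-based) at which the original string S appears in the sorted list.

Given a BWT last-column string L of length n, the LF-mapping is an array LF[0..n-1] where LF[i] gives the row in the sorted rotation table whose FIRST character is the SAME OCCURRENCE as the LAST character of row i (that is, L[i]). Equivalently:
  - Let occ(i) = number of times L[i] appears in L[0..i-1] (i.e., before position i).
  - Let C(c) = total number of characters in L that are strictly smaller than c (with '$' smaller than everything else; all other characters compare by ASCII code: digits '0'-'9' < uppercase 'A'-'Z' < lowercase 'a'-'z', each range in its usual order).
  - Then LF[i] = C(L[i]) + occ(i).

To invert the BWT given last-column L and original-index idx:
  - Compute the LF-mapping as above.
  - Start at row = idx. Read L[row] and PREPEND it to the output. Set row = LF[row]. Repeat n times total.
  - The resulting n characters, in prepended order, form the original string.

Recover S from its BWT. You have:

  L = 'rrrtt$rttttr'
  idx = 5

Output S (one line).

Answer: rtttttrtrrr$

Derivation:
LF mapping: 1 2 3 6 7 0 4 8 9 10 11 5
Walk LF starting at row 5, prepending L[row]:
  step 1: row=5, L[5]='$', prepend. Next row=LF[5]=0
  step 2: row=0, L[0]='r', prepend. Next row=LF[0]=1
  step 3: row=1, L[1]='r', prepend. Next row=LF[1]=2
  step 4: row=2, L[2]='r', prepend. Next row=LF[2]=3
  step 5: row=3, L[3]='t', prepend. Next row=LF[3]=6
  step 6: row=6, L[6]='r', prepend. Next row=LF[6]=4
  step 7: row=4, L[4]='t', prepend. Next row=LF[4]=7
  step 8: row=7, L[7]='t', prepend. Next row=LF[7]=8
  step 9: row=8, L[8]='t', prepend. Next row=LF[8]=9
  step 10: row=9, L[9]='t', prepend. Next row=LF[9]=10
  step 11: row=10, L[10]='t', prepend. Next row=LF[10]=11
  step 12: row=11, L[11]='r', prepend. Next row=LF[11]=5
Reversed output: rtttttrtrrr$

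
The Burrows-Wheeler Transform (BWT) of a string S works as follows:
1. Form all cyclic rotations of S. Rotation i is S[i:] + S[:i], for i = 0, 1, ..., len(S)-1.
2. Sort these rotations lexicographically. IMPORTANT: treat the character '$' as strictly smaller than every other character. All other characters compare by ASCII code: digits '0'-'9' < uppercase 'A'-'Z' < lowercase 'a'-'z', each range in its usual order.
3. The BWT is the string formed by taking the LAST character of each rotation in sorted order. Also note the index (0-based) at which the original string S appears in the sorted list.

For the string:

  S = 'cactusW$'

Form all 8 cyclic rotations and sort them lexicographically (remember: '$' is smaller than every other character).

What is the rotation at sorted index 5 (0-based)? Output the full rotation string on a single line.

Answer: sW$cactu

Derivation:
All 8 rotations (rotation i = S[i:]+S[:i]):
  rot[0] = cactusW$
  rot[1] = actusW$c
  rot[2] = ctusW$ca
  rot[3] = tusW$cac
  rot[4] = usW$cact
  rot[5] = sW$cactu
  rot[6] = W$cactus
  rot[7] = $cactusW
Sorted (with $ < everything):
  sorted[0] = $cactusW
  sorted[1] = W$cactus
  sorted[2] = actusW$c
  sorted[3] = cactusW$
  sorted[4] = ctusW$ca
  sorted[5] = sW$cactu
  sorted[6] = tusW$cac
  sorted[7] = usW$cact
sorted[5] = sW$cactu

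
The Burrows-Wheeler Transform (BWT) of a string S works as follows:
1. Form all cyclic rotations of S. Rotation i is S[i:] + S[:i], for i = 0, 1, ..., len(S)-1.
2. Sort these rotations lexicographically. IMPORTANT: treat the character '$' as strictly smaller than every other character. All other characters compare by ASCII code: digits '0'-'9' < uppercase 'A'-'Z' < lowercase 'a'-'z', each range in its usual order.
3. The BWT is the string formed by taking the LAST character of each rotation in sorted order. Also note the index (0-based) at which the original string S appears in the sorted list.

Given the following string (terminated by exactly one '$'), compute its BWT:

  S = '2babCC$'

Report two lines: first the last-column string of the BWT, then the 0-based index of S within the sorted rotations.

Answer: C$Cbba2
1

Derivation:
All 7 rotations (rotation i = S[i:]+S[:i]):
  rot[0] = 2babCC$
  rot[1] = babCC$2
  rot[2] = abCC$2b
  rot[3] = bCC$2ba
  rot[4] = CC$2bab
  rot[5] = C$2babC
  rot[6] = $2babCC
Sorted (with $ < everything):
  sorted[0] = $2babCC  (last char: 'C')
  sorted[1] = 2babCC$  (last char: '$')
  sorted[2] = C$2babC  (last char: 'C')
  sorted[3] = CC$2bab  (last char: 'b')
  sorted[4] = abCC$2b  (last char: 'b')
  sorted[5] = bCC$2ba  (last char: 'a')
  sorted[6] = babCC$2  (last char: '2')
Last column: C$Cbba2
Original string S is at sorted index 1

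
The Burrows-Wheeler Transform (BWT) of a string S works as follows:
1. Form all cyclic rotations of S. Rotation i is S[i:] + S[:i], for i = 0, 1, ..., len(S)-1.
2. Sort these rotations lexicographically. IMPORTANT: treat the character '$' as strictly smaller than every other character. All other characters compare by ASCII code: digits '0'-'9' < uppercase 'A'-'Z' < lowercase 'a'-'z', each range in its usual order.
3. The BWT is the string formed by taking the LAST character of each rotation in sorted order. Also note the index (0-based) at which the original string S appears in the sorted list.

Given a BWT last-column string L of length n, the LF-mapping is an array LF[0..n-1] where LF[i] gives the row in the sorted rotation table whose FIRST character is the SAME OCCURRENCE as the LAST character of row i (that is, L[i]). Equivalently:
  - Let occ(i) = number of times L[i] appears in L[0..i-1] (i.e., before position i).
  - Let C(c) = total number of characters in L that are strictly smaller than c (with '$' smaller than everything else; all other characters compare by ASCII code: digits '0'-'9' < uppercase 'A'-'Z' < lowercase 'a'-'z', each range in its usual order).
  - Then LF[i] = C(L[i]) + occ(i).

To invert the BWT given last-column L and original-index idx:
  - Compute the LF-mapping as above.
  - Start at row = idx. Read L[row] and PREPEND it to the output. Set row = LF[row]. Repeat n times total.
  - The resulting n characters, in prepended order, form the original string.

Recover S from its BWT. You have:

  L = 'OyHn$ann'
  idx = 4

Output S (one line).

Answer: nannyHO$

Derivation:
LF mapping: 2 7 1 4 0 3 5 6
Walk LF starting at row 4, prepending L[row]:
  step 1: row=4, L[4]='$', prepend. Next row=LF[4]=0
  step 2: row=0, L[0]='O', prepend. Next row=LF[0]=2
  step 3: row=2, L[2]='H', prepend. Next row=LF[2]=1
  step 4: row=1, L[1]='y', prepend. Next row=LF[1]=7
  step 5: row=7, L[7]='n', prepend. Next row=LF[7]=6
  step 6: row=6, L[6]='n', prepend. Next row=LF[6]=5
  step 7: row=5, L[5]='a', prepend. Next row=LF[5]=3
  step 8: row=3, L[3]='n', prepend. Next row=LF[3]=4
Reversed output: nannyHO$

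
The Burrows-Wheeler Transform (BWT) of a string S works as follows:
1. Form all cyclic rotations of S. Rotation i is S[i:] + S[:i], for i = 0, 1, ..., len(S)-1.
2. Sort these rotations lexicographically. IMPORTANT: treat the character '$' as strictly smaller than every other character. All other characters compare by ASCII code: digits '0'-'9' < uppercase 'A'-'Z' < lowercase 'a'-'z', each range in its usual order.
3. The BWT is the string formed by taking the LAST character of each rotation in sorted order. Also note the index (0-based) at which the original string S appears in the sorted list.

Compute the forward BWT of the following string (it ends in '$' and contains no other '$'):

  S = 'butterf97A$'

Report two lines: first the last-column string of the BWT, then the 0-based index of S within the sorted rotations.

All 11 rotations (rotation i = S[i:]+S[:i]):
  rot[0] = butterf97A$
  rot[1] = utterf97A$b
  rot[2] = tterf97A$bu
  rot[3] = terf97A$but
  rot[4] = erf97A$butt
  rot[5] = rf97A$butte
  rot[6] = f97A$butter
  rot[7] = 97A$butterf
  rot[8] = 7A$butterf9
  rot[9] = A$butterf97
  rot[10] = $butterf97A
Sorted (with $ < everything):
  sorted[0] = $butterf97A  (last char: 'A')
  sorted[1] = 7A$butterf9  (last char: '9')
  sorted[2] = 97A$butterf  (last char: 'f')
  sorted[3] = A$butterf97  (last char: '7')
  sorted[4] = butterf97A$  (last char: '$')
  sorted[5] = erf97A$butt  (last char: 't')
  sorted[6] = f97A$butter  (last char: 'r')
  sorted[7] = rf97A$butte  (last char: 'e')
  sorted[8] = terf97A$but  (last char: 't')
  sorted[9] = tterf97A$bu  (last char: 'u')
  sorted[10] = utterf97A$b  (last char: 'b')
Last column: A9f7$tretub
Original string S is at sorted index 4

Answer: A9f7$tretub
4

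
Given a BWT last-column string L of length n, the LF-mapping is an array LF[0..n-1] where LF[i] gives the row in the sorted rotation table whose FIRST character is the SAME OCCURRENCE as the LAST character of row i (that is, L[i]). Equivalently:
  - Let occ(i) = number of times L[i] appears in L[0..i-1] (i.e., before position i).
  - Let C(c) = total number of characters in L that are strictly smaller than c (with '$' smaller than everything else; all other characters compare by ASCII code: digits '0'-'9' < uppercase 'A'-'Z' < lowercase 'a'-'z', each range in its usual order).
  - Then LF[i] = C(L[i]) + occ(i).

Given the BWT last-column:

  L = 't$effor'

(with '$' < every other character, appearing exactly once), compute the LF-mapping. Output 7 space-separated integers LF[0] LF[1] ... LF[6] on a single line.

Char counts: '$':1, 'e':1, 'f':2, 'o':1, 'r':1, 't':1
C (first-col start): C('$')=0, C('e')=1, C('f')=2, C('o')=4, C('r')=5, C('t')=6
L[0]='t': occ=0, LF[0]=C('t')+0=6+0=6
L[1]='$': occ=0, LF[1]=C('$')+0=0+0=0
L[2]='e': occ=0, LF[2]=C('e')+0=1+0=1
L[3]='f': occ=0, LF[3]=C('f')+0=2+0=2
L[4]='f': occ=1, LF[4]=C('f')+1=2+1=3
L[5]='o': occ=0, LF[5]=C('o')+0=4+0=4
L[6]='r': occ=0, LF[6]=C('r')+0=5+0=5

Answer: 6 0 1 2 3 4 5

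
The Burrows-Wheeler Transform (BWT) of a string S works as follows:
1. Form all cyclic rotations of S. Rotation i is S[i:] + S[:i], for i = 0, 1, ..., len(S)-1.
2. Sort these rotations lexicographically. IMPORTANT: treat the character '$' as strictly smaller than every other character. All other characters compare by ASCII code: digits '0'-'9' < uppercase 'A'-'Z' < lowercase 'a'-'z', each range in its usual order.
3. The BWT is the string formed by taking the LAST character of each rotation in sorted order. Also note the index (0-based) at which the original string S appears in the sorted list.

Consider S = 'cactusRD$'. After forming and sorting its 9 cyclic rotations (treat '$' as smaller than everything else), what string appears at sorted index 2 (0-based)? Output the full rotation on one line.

Answer: RD$cactus

Derivation:
All 9 rotations (rotation i = S[i:]+S[:i]):
  rot[0] = cactusRD$
  rot[1] = actusRD$c
  rot[2] = ctusRD$ca
  rot[3] = tusRD$cac
  rot[4] = usRD$cact
  rot[5] = sRD$cactu
  rot[6] = RD$cactus
  rot[7] = D$cactusR
  rot[8] = $cactusRD
Sorted (with $ < everything):
  sorted[0] = $cactusRD
  sorted[1] = D$cactusR
  sorted[2] = RD$cactus
  sorted[3] = actusRD$c
  sorted[4] = cactusRD$
  sorted[5] = ctusRD$ca
  sorted[6] = sRD$cactu
  sorted[7] = tusRD$cac
  sorted[8] = usRD$cact
sorted[2] = RD$cactus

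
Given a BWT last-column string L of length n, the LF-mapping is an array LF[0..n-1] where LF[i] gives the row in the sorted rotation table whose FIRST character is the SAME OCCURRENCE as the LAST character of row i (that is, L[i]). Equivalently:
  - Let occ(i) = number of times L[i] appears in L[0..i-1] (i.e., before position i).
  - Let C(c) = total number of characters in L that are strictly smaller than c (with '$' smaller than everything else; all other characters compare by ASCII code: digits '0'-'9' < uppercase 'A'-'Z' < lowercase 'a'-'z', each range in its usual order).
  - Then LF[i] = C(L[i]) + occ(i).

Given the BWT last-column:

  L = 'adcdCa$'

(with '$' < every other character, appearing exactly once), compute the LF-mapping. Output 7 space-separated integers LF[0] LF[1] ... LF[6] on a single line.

Char counts: '$':1, 'C':1, 'a':2, 'c':1, 'd':2
C (first-col start): C('$')=0, C('C')=1, C('a')=2, C('c')=4, C('d')=5
L[0]='a': occ=0, LF[0]=C('a')+0=2+0=2
L[1]='d': occ=0, LF[1]=C('d')+0=5+0=5
L[2]='c': occ=0, LF[2]=C('c')+0=4+0=4
L[3]='d': occ=1, LF[3]=C('d')+1=5+1=6
L[4]='C': occ=0, LF[4]=C('C')+0=1+0=1
L[5]='a': occ=1, LF[5]=C('a')+1=2+1=3
L[6]='$': occ=0, LF[6]=C('$')+0=0+0=0

Answer: 2 5 4 6 1 3 0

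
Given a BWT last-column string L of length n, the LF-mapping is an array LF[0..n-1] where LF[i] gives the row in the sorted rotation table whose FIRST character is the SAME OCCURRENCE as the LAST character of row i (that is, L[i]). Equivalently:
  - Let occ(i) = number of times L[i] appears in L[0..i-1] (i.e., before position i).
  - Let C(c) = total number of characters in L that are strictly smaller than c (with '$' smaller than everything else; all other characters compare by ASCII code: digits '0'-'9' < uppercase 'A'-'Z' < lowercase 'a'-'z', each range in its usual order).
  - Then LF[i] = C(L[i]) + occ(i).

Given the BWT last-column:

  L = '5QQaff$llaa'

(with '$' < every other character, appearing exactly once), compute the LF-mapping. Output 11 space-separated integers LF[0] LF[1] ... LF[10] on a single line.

Answer: 1 2 3 4 7 8 0 9 10 5 6

Derivation:
Char counts: '$':1, '5':1, 'Q':2, 'a':3, 'f':2, 'l':2
C (first-col start): C('$')=0, C('5')=1, C('Q')=2, C('a')=4, C('f')=7, C('l')=9
L[0]='5': occ=0, LF[0]=C('5')+0=1+0=1
L[1]='Q': occ=0, LF[1]=C('Q')+0=2+0=2
L[2]='Q': occ=1, LF[2]=C('Q')+1=2+1=3
L[3]='a': occ=0, LF[3]=C('a')+0=4+0=4
L[4]='f': occ=0, LF[4]=C('f')+0=7+0=7
L[5]='f': occ=1, LF[5]=C('f')+1=7+1=8
L[6]='$': occ=0, LF[6]=C('$')+0=0+0=0
L[7]='l': occ=0, LF[7]=C('l')+0=9+0=9
L[8]='l': occ=1, LF[8]=C('l')+1=9+1=10
L[9]='a': occ=1, LF[9]=C('a')+1=4+1=5
L[10]='a': occ=2, LF[10]=C('a')+2=4+2=6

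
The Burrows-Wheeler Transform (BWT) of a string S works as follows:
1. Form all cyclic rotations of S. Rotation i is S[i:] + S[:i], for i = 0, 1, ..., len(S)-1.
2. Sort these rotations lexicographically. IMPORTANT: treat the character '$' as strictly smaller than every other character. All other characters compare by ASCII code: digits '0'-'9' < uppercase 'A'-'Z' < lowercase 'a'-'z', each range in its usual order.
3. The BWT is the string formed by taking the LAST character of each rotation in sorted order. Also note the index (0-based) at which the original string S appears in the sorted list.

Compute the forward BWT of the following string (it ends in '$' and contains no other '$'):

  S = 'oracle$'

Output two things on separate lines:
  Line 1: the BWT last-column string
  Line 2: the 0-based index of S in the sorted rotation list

All 7 rotations (rotation i = S[i:]+S[:i]):
  rot[0] = oracle$
  rot[1] = racle$o
  rot[2] = acle$or
  rot[3] = cle$ora
  rot[4] = le$orac
  rot[5] = e$oracl
  rot[6] = $oracle
Sorted (with $ < everything):
  sorted[0] = $oracle  (last char: 'e')
  sorted[1] = acle$or  (last char: 'r')
  sorted[2] = cle$ora  (last char: 'a')
  sorted[3] = e$oracl  (last char: 'l')
  sorted[4] = le$orac  (last char: 'c')
  sorted[5] = oracle$  (last char: '$')
  sorted[6] = racle$o  (last char: 'o')
Last column: eralc$o
Original string S is at sorted index 5

Answer: eralc$o
5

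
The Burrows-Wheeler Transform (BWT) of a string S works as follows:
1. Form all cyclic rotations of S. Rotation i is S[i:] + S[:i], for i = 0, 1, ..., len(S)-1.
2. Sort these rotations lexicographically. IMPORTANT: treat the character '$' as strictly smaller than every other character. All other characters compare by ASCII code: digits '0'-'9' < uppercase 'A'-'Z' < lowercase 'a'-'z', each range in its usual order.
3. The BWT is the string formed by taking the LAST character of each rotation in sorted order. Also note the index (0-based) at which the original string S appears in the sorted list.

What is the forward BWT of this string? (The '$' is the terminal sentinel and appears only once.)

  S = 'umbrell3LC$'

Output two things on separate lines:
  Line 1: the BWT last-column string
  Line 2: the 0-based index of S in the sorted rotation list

Answer: ClL3mrleub$
10

Derivation:
All 11 rotations (rotation i = S[i:]+S[:i]):
  rot[0] = umbrell3LC$
  rot[1] = mbrell3LC$u
  rot[2] = brell3LC$um
  rot[3] = rell3LC$umb
  rot[4] = ell3LC$umbr
  rot[5] = ll3LC$umbre
  rot[6] = l3LC$umbrel
  rot[7] = 3LC$umbrell
  rot[8] = LC$umbrell3
  rot[9] = C$umbrell3L
  rot[10] = $umbrell3LC
Sorted (with $ < everything):
  sorted[0] = $umbrell3LC  (last char: 'C')
  sorted[1] = 3LC$umbrell  (last char: 'l')
  sorted[2] = C$umbrell3L  (last char: 'L')
  sorted[3] = LC$umbrell3  (last char: '3')
  sorted[4] = brell3LC$um  (last char: 'm')
  sorted[5] = ell3LC$umbr  (last char: 'r')
  sorted[6] = l3LC$umbrel  (last char: 'l')
  sorted[7] = ll3LC$umbre  (last char: 'e')
  sorted[8] = mbrell3LC$u  (last char: 'u')
  sorted[9] = rell3LC$umb  (last char: 'b')
  sorted[10] = umbrell3LC$  (last char: '$')
Last column: ClL3mrleub$
Original string S is at sorted index 10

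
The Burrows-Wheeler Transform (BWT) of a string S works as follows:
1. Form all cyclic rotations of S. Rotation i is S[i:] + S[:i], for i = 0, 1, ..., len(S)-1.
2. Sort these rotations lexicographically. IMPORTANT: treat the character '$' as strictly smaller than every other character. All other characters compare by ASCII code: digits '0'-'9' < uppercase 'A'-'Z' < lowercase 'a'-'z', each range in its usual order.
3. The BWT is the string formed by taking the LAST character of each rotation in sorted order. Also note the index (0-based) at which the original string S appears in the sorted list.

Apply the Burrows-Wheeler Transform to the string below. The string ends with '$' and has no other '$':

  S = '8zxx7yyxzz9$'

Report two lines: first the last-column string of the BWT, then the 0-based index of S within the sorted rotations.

Answer: 9x$zxzyy7z8x
2

Derivation:
All 12 rotations (rotation i = S[i:]+S[:i]):
  rot[0] = 8zxx7yyxzz9$
  rot[1] = zxx7yyxzz9$8
  rot[2] = xx7yyxzz9$8z
  rot[3] = x7yyxzz9$8zx
  rot[4] = 7yyxzz9$8zxx
  rot[5] = yyxzz9$8zxx7
  rot[6] = yxzz9$8zxx7y
  rot[7] = xzz9$8zxx7yy
  rot[8] = zz9$8zxx7yyx
  rot[9] = z9$8zxx7yyxz
  rot[10] = 9$8zxx7yyxzz
  rot[11] = $8zxx7yyxzz9
Sorted (with $ < everything):
  sorted[0] = $8zxx7yyxzz9  (last char: '9')
  sorted[1] = 7yyxzz9$8zxx  (last char: 'x')
  sorted[2] = 8zxx7yyxzz9$  (last char: '$')
  sorted[3] = 9$8zxx7yyxzz  (last char: 'z')
  sorted[4] = x7yyxzz9$8zx  (last char: 'x')
  sorted[5] = xx7yyxzz9$8z  (last char: 'z')
  sorted[6] = xzz9$8zxx7yy  (last char: 'y')
  sorted[7] = yxzz9$8zxx7y  (last char: 'y')
  sorted[8] = yyxzz9$8zxx7  (last char: '7')
  sorted[9] = z9$8zxx7yyxz  (last char: 'z')
  sorted[10] = zxx7yyxzz9$8  (last char: '8')
  sorted[11] = zz9$8zxx7yyx  (last char: 'x')
Last column: 9x$zxzyy7z8x
Original string S is at sorted index 2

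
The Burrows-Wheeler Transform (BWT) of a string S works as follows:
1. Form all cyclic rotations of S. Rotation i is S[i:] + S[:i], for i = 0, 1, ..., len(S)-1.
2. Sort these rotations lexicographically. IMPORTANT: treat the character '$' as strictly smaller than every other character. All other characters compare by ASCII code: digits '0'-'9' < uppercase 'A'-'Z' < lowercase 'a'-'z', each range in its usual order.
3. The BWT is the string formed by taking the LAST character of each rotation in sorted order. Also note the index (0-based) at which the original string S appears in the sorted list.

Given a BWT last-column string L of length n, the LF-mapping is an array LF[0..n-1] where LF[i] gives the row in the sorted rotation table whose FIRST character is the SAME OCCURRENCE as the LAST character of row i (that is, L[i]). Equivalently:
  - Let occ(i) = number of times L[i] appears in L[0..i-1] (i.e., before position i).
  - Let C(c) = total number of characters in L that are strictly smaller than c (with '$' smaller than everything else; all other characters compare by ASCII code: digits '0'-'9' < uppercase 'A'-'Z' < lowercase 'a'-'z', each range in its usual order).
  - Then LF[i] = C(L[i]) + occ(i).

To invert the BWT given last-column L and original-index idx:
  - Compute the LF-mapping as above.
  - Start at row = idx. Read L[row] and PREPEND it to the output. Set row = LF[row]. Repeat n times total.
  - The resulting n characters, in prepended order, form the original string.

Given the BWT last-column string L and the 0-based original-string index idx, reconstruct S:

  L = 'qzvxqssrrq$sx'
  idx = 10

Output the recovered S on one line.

Answer: xqvqrssrsxzq$

Derivation:
LF mapping: 1 12 9 10 2 6 7 4 5 3 0 8 11
Walk LF starting at row 10, prepending L[row]:
  step 1: row=10, L[10]='$', prepend. Next row=LF[10]=0
  step 2: row=0, L[0]='q', prepend. Next row=LF[0]=1
  step 3: row=1, L[1]='z', prepend. Next row=LF[1]=12
  step 4: row=12, L[12]='x', prepend. Next row=LF[12]=11
  step 5: row=11, L[11]='s', prepend. Next row=LF[11]=8
  step 6: row=8, L[8]='r', prepend. Next row=LF[8]=5
  step 7: row=5, L[5]='s', prepend. Next row=LF[5]=6
  step 8: row=6, L[6]='s', prepend. Next row=LF[6]=7
  step 9: row=7, L[7]='r', prepend. Next row=LF[7]=4
  step 10: row=4, L[4]='q', prepend. Next row=LF[4]=2
  step 11: row=2, L[2]='v', prepend. Next row=LF[2]=9
  step 12: row=9, L[9]='q', prepend. Next row=LF[9]=3
  step 13: row=3, L[3]='x', prepend. Next row=LF[3]=10
Reversed output: xqvqrssrsxzq$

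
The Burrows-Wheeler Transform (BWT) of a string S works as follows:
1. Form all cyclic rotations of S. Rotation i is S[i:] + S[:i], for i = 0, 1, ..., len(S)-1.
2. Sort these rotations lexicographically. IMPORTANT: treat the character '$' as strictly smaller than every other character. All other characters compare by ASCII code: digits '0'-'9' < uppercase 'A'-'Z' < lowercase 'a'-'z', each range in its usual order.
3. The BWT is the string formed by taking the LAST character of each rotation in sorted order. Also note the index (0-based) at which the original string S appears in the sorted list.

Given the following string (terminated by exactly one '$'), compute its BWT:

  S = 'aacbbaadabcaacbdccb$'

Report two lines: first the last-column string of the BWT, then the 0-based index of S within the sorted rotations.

All 20 rotations (rotation i = S[i:]+S[:i]):
  rot[0] = aacbbaadabcaacbdccb$
  rot[1] = acbbaadabcaacbdccb$a
  rot[2] = cbbaadabcaacbdccb$aa
  rot[3] = bbaadabcaacbdccb$aac
  rot[4] = baadabcaacbdccb$aacb
  rot[5] = aadabcaacbdccb$aacbb
  rot[6] = adabcaacbdccb$aacbba
  rot[7] = dabcaacbdccb$aacbbaa
  rot[8] = abcaacbdccb$aacbbaad
  rot[9] = bcaacbdccb$aacbbaada
  rot[10] = caacbdccb$aacbbaadab
  rot[11] = aacbdccb$aacbbaadabc
  rot[12] = acbdccb$aacbbaadabca
  rot[13] = cbdccb$aacbbaadabcaa
  rot[14] = bdccb$aacbbaadabcaac
  rot[15] = dccb$aacbbaadabcaacb
  rot[16] = ccb$aacbbaadabcaacbd
  rot[17] = cb$aacbbaadabcaacbdc
  rot[18] = b$aacbbaadabcaacbdcc
  rot[19] = $aacbbaadabcaacbdccb
Sorted (with $ < everything):
  sorted[0] = $aacbbaadabcaacbdccb  (last char: 'b')
  sorted[1] = aacbbaadabcaacbdccb$  (last char: '$')
  sorted[2] = aacbdccb$aacbbaadabc  (last char: 'c')
  sorted[3] = aadabcaacbdccb$aacbb  (last char: 'b')
  sorted[4] = abcaacbdccb$aacbbaad  (last char: 'd')
  sorted[5] = acbbaadabcaacbdccb$a  (last char: 'a')
  sorted[6] = acbdccb$aacbbaadabca  (last char: 'a')
  sorted[7] = adabcaacbdccb$aacbba  (last char: 'a')
  sorted[8] = b$aacbbaadabcaacbdcc  (last char: 'c')
  sorted[9] = baadabcaacbdccb$aacb  (last char: 'b')
  sorted[10] = bbaadabcaacbdccb$aac  (last char: 'c')
  sorted[11] = bcaacbdccb$aacbbaada  (last char: 'a')
  sorted[12] = bdccb$aacbbaadabcaac  (last char: 'c')
  sorted[13] = caacbdccb$aacbbaadab  (last char: 'b')
  sorted[14] = cb$aacbbaadabcaacbdc  (last char: 'c')
  sorted[15] = cbbaadabcaacbdccb$aa  (last char: 'a')
  sorted[16] = cbdccb$aacbbaadabcaa  (last char: 'a')
  sorted[17] = ccb$aacbbaadabcaacbd  (last char: 'd')
  sorted[18] = dabcaacbdccb$aacbbaa  (last char: 'a')
  sorted[19] = dccb$aacbbaadabcaacb  (last char: 'b')
Last column: b$cbdaaacbcacbcaadab
Original string S is at sorted index 1

Answer: b$cbdaaacbcacbcaadab
1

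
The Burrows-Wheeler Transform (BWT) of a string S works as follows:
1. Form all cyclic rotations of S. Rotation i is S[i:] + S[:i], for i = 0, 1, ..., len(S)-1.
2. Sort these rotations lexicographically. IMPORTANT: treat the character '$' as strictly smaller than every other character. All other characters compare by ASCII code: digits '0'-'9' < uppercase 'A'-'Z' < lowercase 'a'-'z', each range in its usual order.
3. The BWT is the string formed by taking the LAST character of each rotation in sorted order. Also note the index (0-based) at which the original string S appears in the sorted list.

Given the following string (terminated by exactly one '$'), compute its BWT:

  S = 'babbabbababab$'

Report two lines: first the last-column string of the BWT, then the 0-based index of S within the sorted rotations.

All 14 rotations (rotation i = S[i:]+S[:i]):
  rot[0] = babbabbababab$
  rot[1] = abbabbababab$b
  rot[2] = bbabbababab$ba
  rot[3] = babbababab$bab
  rot[4] = abbababab$babb
  rot[5] = bbababab$babba
  rot[6] = bababab$babbab
  rot[7] = ababab$babbabb
  rot[8] = babab$babbabba
  rot[9] = abab$babbabbab
  rot[10] = bab$babbabbaba
  rot[11] = ab$babbabbabab
  rot[12] = b$babbabbababa
  rot[13] = $babbabbababab
Sorted (with $ < everything):
  sorted[0] = $babbabbababab  (last char: 'b')
  sorted[1] = ab$babbabbabab  (last char: 'b')
  sorted[2] = abab$babbabbab  (last char: 'b')
  sorted[3] = ababab$babbabb  (last char: 'b')
  sorted[4] = abbababab$babb  (last char: 'b')
  sorted[5] = abbabbababab$b  (last char: 'b')
  sorted[6] = b$babbabbababa  (last char: 'a')
  sorted[7] = bab$babbabbaba  (last char: 'a')
  sorted[8] = babab$babbabba  (last char: 'a')
  sorted[9] = bababab$babbab  (last char: 'b')
  sorted[10] = babbababab$bab  (last char: 'b')
  sorted[11] = babbabbababab$  (last char: '$')
  sorted[12] = bbababab$babba  (last char: 'a')
  sorted[13] = bbabbababab$ba  (last char: 'a')
Last column: bbbbbbaaabb$aa
Original string S is at sorted index 11

Answer: bbbbbbaaabb$aa
11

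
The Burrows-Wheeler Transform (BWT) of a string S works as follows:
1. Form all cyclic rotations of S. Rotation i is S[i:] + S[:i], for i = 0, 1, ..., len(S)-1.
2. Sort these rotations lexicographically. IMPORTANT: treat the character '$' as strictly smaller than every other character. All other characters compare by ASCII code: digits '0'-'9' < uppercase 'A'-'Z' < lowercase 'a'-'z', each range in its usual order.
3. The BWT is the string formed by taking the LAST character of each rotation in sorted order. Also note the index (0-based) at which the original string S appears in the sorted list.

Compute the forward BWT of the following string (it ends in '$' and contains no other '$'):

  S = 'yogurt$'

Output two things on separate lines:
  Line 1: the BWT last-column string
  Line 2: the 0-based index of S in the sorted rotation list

Answer: toyurg$
6

Derivation:
All 7 rotations (rotation i = S[i:]+S[:i]):
  rot[0] = yogurt$
  rot[1] = ogurt$y
  rot[2] = gurt$yo
  rot[3] = urt$yog
  rot[4] = rt$yogu
  rot[5] = t$yogur
  rot[6] = $yogurt
Sorted (with $ < everything):
  sorted[0] = $yogurt  (last char: 't')
  sorted[1] = gurt$yo  (last char: 'o')
  sorted[2] = ogurt$y  (last char: 'y')
  sorted[3] = rt$yogu  (last char: 'u')
  sorted[4] = t$yogur  (last char: 'r')
  sorted[5] = urt$yog  (last char: 'g')
  sorted[6] = yogurt$  (last char: '$')
Last column: toyurg$
Original string S is at sorted index 6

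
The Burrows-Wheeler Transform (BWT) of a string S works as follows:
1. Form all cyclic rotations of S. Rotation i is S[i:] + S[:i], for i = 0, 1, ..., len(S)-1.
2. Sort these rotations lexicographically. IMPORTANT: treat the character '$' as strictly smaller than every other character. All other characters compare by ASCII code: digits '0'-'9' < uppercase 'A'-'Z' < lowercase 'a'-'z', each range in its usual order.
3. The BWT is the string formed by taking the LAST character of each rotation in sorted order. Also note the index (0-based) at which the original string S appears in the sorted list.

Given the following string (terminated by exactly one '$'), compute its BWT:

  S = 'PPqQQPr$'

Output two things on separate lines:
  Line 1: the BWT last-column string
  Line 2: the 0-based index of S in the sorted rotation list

All 8 rotations (rotation i = S[i:]+S[:i]):
  rot[0] = PPqQQPr$
  rot[1] = PqQQPr$P
  rot[2] = qQQPr$PP
  rot[3] = QQPr$PPq
  rot[4] = QPr$PPqQ
  rot[5] = Pr$PPqQQ
  rot[6] = r$PPqQQP
  rot[7] = $PPqQQPr
Sorted (with $ < everything):
  sorted[0] = $PPqQQPr  (last char: 'r')
  sorted[1] = PPqQQPr$  (last char: '$')
  sorted[2] = PqQQPr$P  (last char: 'P')
  sorted[3] = Pr$PPqQQ  (last char: 'Q')
  sorted[4] = QPr$PPqQ  (last char: 'Q')
  sorted[5] = QQPr$PPq  (last char: 'q')
  sorted[6] = qQQPr$PP  (last char: 'P')
  sorted[7] = r$PPqQQP  (last char: 'P')
Last column: r$PQQqPP
Original string S is at sorted index 1

Answer: r$PQQqPP
1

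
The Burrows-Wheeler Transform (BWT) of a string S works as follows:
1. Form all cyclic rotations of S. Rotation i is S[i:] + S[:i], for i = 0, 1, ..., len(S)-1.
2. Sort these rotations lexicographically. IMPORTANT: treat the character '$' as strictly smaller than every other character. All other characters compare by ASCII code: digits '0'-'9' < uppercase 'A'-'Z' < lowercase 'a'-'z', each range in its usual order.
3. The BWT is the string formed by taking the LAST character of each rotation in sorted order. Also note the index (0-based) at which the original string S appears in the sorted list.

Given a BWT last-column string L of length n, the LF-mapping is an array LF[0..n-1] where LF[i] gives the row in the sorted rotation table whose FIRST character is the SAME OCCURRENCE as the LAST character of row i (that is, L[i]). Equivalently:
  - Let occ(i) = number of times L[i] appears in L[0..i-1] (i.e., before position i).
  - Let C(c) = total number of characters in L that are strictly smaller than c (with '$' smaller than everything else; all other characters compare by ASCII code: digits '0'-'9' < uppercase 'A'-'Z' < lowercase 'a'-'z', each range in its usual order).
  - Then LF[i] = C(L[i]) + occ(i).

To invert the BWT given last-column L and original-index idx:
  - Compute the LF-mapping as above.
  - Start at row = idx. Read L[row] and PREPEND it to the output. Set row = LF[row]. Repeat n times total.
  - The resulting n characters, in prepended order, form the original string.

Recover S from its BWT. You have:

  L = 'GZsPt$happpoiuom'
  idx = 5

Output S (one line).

LF mapping: 1 3 13 2 14 0 5 4 10 11 12 8 6 15 9 7
Walk LF starting at row 5, prepending L[row]:
  step 1: row=5, L[5]='$', prepend. Next row=LF[5]=0
  step 2: row=0, L[0]='G', prepend. Next row=LF[0]=1
  step 3: row=1, L[1]='Z', prepend. Next row=LF[1]=3
  step 4: row=3, L[3]='P', prepend. Next row=LF[3]=2
  step 5: row=2, L[2]='s', prepend. Next row=LF[2]=13
  step 6: row=13, L[13]='u', prepend. Next row=LF[13]=15
  step 7: row=15, L[15]='m', prepend. Next row=LF[15]=7
  step 8: row=7, L[7]='a', prepend. Next row=LF[7]=4
  step 9: row=4, L[4]='t', prepend. Next row=LF[4]=14
  step 10: row=14, L[14]='o', prepend. Next row=LF[14]=9
  step 11: row=9, L[9]='p', prepend. Next row=LF[9]=11
  step 12: row=11, L[11]='o', prepend. Next row=LF[11]=8
  step 13: row=8, L[8]='p', prepend. Next row=LF[8]=10
  step 14: row=10, L[10]='p', prepend. Next row=LF[10]=12
  step 15: row=12, L[12]='i', prepend. Next row=LF[12]=6
  step 16: row=6, L[6]='h', prepend. Next row=LF[6]=5
Reversed output: hippopotamusPZG$

Answer: hippopotamusPZG$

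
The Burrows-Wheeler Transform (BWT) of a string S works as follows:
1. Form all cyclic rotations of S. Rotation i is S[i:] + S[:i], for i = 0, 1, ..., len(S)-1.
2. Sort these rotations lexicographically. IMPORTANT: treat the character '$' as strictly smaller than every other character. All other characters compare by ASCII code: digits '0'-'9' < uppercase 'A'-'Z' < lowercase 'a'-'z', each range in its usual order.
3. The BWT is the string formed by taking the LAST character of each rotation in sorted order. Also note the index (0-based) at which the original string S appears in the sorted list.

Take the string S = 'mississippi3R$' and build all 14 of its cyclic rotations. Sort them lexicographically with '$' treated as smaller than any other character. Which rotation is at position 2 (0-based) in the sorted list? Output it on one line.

All 14 rotations (rotation i = S[i:]+S[:i]):
  rot[0] = mississippi3R$
  rot[1] = ississippi3R$m
  rot[2] = ssissippi3R$mi
  rot[3] = sissippi3R$mis
  rot[4] = issippi3R$miss
  rot[5] = ssippi3R$missi
  rot[6] = sippi3R$missis
  rot[7] = ippi3R$mississ
  rot[8] = ppi3R$mississi
  rot[9] = pi3R$mississip
  rot[10] = i3R$mississipp
  rot[11] = 3R$mississippi
  rot[12] = R$mississippi3
  rot[13] = $mississippi3R
Sorted (with $ < everything):
  sorted[0] = $mississippi3R
  sorted[1] = 3R$mississippi
  sorted[2] = R$mississippi3
  sorted[3] = i3R$mississipp
  sorted[4] = ippi3R$mississ
  sorted[5] = issippi3R$miss
  sorted[6] = ississippi3R$m
  sorted[7] = mississippi3R$
  sorted[8] = pi3R$mississip
  sorted[9] = ppi3R$mississi
  sorted[10] = sippi3R$missis
  sorted[11] = sissippi3R$mis
  sorted[12] = ssippi3R$missi
  sorted[13] = ssissippi3R$mi
sorted[2] = R$mississippi3

Answer: R$mississippi3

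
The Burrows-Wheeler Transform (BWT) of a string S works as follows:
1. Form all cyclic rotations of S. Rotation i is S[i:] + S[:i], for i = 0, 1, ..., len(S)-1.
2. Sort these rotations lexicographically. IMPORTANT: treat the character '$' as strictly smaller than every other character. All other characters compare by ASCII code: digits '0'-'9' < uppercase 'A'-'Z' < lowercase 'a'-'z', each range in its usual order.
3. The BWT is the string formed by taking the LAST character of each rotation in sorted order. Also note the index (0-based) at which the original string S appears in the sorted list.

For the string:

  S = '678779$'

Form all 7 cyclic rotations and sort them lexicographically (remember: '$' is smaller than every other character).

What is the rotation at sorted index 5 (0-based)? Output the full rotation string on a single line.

All 7 rotations (rotation i = S[i:]+S[:i]):
  rot[0] = 678779$
  rot[1] = 78779$6
  rot[2] = 8779$67
  rot[3] = 779$678
  rot[4] = 79$6787
  rot[5] = 9$67877
  rot[6] = $678779
Sorted (with $ < everything):
  sorted[0] = $678779
  sorted[1] = 678779$
  sorted[2] = 779$678
  sorted[3] = 78779$6
  sorted[4] = 79$6787
  sorted[5] = 8779$67
  sorted[6] = 9$67877
sorted[5] = 8779$67

Answer: 8779$67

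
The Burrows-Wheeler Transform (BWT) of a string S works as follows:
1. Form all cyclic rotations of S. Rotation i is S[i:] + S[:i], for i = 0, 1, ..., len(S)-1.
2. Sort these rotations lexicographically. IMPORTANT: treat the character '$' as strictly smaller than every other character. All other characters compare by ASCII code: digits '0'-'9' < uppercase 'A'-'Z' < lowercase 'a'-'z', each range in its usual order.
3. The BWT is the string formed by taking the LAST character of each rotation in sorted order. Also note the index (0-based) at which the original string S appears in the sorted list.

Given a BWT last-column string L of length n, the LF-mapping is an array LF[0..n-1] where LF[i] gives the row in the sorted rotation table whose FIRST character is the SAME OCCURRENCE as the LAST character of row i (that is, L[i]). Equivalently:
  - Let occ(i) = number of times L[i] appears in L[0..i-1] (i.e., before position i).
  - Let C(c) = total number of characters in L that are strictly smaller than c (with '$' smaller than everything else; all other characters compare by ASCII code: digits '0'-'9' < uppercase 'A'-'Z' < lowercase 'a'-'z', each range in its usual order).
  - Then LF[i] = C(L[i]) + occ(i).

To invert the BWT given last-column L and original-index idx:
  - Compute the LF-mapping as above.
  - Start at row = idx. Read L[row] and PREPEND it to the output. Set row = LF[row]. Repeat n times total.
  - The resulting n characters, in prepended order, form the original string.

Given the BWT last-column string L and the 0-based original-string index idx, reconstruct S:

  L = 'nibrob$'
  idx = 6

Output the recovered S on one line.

Answer: ribbon$

Derivation:
LF mapping: 4 3 1 6 5 2 0
Walk LF starting at row 6, prepending L[row]:
  step 1: row=6, L[6]='$', prepend. Next row=LF[6]=0
  step 2: row=0, L[0]='n', prepend. Next row=LF[0]=4
  step 3: row=4, L[4]='o', prepend. Next row=LF[4]=5
  step 4: row=5, L[5]='b', prepend. Next row=LF[5]=2
  step 5: row=2, L[2]='b', prepend. Next row=LF[2]=1
  step 6: row=1, L[1]='i', prepend. Next row=LF[1]=3
  step 7: row=3, L[3]='r', prepend. Next row=LF[3]=6
Reversed output: ribbon$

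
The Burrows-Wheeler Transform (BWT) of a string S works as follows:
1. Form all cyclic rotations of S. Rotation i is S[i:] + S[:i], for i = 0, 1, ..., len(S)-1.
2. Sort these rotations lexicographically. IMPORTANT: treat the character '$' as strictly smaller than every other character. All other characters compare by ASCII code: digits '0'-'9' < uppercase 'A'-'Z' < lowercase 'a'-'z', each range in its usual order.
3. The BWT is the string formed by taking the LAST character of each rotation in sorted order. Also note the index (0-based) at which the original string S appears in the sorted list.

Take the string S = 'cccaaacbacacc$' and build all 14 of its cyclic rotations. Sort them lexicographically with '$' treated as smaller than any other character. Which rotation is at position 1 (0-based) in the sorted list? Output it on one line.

Answer: aaacbacacc$ccc

Derivation:
All 14 rotations (rotation i = S[i:]+S[:i]):
  rot[0] = cccaaacbacacc$
  rot[1] = ccaaacbacacc$c
  rot[2] = caaacbacacc$cc
  rot[3] = aaacbacacc$ccc
  rot[4] = aacbacacc$ccca
  rot[5] = acbacacc$cccaa
  rot[6] = cbacacc$cccaaa
  rot[7] = bacacc$cccaaac
  rot[8] = acacc$cccaaacb
  rot[9] = cacc$cccaaacba
  rot[10] = acc$cccaaacbac
  rot[11] = cc$cccaaacbaca
  rot[12] = c$cccaaacbacac
  rot[13] = $cccaaacbacacc
Sorted (with $ < everything):
  sorted[0] = $cccaaacbacacc
  sorted[1] = aaacbacacc$ccc
  sorted[2] = aacbacacc$ccca
  sorted[3] = acacc$cccaaacb
  sorted[4] = acbacacc$cccaa
  sorted[5] = acc$cccaaacbac
  sorted[6] = bacacc$cccaaac
  sorted[7] = c$cccaaacbacac
  sorted[8] = caaacbacacc$cc
  sorted[9] = cacc$cccaaacba
  sorted[10] = cbacacc$cccaaa
  sorted[11] = cc$cccaaacbaca
  sorted[12] = ccaaacbacacc$c
  sorted[13] = cccaaacbacacc$
sorted[1] = aaacbacacc$ccc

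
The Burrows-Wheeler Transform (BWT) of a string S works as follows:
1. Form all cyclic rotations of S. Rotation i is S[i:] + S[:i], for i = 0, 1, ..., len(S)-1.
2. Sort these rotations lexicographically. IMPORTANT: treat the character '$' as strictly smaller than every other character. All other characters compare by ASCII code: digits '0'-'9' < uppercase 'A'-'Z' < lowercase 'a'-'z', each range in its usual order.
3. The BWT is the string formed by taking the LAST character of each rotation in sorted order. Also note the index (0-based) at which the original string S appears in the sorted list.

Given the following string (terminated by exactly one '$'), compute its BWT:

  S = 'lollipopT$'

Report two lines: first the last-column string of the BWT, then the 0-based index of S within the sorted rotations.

All 10 rotations (rotation i = S[i:]+S[:i]):
  rot[0] = lollipopT$
  rot[1] = ollipopT$l
  rot[2] = llipopT$lo
  rot[3] = lipopT$lol
  rot[4] = ipopT$loll
  rot[5] = popT$lolli
  rot[6] = opT$lollip
  rot[7] = pT$lollipo
  rot[8] = T$lollipop
  rot[9] = $lollipopT
Sorted (with $ < everything):
  sorted[0] = $lollipopT  (last char: 'T')
  sorted[1] = T$lollipop  (last char: 'p')
  sorted[2] = ipopT$loll  (last char: 'l')
  sorted[3] = lipopT$lol  (last char: 'l')
  sorted[4] = llipopT$lo  (last char: 'o')
  sorted[5] = lollipopT$  (last char: '$')
  sorted[6] = ollipopT$l  (last char: 'l')
  sorted[7] = opT$lollip  (last char: 'p')
  sorted[8] = pT$lollipo  (last char: 'o')
  sorted[9] = popT$lolli  (last char: 'i')
Last column: Tpllo$lpoi
Original string S is at sorted index 5

Answer: Tpllo$lpoi
5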